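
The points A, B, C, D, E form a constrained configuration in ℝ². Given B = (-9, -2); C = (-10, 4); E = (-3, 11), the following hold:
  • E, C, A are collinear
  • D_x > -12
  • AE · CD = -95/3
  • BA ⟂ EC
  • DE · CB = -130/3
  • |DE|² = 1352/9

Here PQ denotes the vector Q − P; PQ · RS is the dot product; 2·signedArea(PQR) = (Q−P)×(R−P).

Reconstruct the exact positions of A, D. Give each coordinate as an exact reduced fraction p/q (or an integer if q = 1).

1. A_x = -25/2  [E, C, A are collinear ∩ BA ⟂ EC]
2. A_y = 3/2  [E, C, A are collinear ∩ BA ⟂ EC]
   → A = (-25/2, 3/2)
3. D_x = -35/3  [DE · CB = -130/3 ∩ AE · CD = -95/3]
4. D_y = 7/3  [DE · CB = -130/3 ∩ AE · CD = -95/3]
   → D = (-35/3, 7/3)

A = (-25/2, 3/2)
D = (-35/3, 7/3)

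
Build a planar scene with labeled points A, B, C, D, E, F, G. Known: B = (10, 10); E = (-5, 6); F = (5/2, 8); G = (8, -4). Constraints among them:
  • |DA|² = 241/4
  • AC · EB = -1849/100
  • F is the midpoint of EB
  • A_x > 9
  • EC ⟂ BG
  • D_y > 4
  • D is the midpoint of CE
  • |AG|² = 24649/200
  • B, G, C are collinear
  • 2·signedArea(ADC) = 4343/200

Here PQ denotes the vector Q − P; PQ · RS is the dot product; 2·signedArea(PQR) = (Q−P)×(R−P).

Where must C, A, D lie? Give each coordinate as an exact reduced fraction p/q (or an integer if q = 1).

A = (957/100, 699/100)
C = (457/50, 199/50)
D = (207/100, 499/100)

1. C_x = 457/50  [B, G, C are collinear ∩ EC ⟂ BG]
2. C_y = 199/50  [B, G, C are collinear ∩ EC ⟂ BG]
   → C = (457/50, 199/50)
3. D_x = 207/100  [D is the midpoint of CE]
4. D_y = 499/100  [D is the midpoint of CE]
   → D = (207/100, 499/100)
5. A_x = 957/100  [2·signedArea(ADC) = 4343/200 ∩ AC · EB = -1849/100]
6. A_y = 699/100  [2·signedArea(ADC) = 4343/200 ∩ AC · EB = -1849/100]
   → A = (957/100, 699/100)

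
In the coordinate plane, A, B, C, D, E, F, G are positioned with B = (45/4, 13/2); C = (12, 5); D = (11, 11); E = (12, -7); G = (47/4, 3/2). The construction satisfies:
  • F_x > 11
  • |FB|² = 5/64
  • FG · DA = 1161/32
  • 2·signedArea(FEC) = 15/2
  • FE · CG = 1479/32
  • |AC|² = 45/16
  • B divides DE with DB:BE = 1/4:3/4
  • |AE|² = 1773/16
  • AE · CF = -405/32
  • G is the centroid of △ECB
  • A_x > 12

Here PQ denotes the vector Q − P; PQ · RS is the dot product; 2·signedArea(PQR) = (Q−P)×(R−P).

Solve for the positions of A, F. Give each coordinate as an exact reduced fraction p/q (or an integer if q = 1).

A = (51/4, 7/2)
F = (91/8, 25/4)

1. F_x = 91/8  [2·signedArea(FEC) = 15/2 ∩ FE · CG = 1479/32]
2. F_y = 25/4  [2·signedArea(FEC) = 15/2 ∩ FE · CG = 1479/32]
   → F = (91/8, 25/4)
3. A_x = 51/4  [AE · CF = -405/32 ∩ FG · DA = 1161/32]
4. A_y = 7/2  [AE · CF = -405/32 ∩ FG · DA = 1161/32]
   → A = (51/4, 7/2)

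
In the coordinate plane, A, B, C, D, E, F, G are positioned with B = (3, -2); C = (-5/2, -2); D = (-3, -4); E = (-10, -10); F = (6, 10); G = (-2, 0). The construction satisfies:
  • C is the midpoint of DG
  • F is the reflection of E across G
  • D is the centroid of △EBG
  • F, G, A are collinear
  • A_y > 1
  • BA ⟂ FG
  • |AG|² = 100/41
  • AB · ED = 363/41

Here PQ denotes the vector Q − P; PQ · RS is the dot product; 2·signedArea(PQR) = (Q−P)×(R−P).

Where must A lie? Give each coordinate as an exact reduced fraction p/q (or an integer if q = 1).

1. A_x = -42/41  [F, G, A are collinear ∩ BA ⟂ FG]
2. A_y = 50/41  [F, G, A are collinear ∩ BA ⟂ FG]
   → A = (-42/41, 50/41)

A = (-42/41, 50/41)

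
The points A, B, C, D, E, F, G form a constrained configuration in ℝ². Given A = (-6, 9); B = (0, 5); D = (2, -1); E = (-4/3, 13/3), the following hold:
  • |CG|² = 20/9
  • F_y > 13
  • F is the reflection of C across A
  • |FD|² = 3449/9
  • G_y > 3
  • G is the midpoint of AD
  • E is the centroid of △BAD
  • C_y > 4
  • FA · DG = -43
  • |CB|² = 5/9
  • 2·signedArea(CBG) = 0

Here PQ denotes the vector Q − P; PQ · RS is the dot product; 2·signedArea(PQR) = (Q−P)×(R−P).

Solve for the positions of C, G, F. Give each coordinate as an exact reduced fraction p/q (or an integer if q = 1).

C = (-2/3, 14/3)
F = (-34/3, 40/3)
G = (-2, 4)

1. G_x = -2  [G is the midpoint of AD]
2. G_y = 4  [G is the midpoint of AD]
   → G = (-2, 4)
3. C_x = -2/3  [line 1·x + -2·y + 10 = 0 ∩ |CG|² = 20/9]
4. C_y = 14/3  [line 1·x + -2·y + 10 = 0 ∩ |CG|² = 20/9]
   → C = (-2/3, 14/3)
5. F_x = -34/3  [F is the reflection of C across A]
6. F_y = 40/3  [F is the reflection of C across A]
   → F = (-34/3, 40/3)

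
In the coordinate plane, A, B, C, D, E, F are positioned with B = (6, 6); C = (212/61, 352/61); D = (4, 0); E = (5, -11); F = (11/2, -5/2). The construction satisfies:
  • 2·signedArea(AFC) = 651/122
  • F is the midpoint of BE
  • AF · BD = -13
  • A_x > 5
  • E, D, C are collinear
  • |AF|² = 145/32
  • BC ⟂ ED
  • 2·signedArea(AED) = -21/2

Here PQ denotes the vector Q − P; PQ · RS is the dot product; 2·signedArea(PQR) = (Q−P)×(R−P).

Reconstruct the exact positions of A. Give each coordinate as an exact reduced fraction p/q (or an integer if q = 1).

1. A_x = 43/8  [2·signedArea(AED) = -21/2 ∩ 2·signedArea(AFC) = 651/122]
2. A_y = -37/8  [2·signedArea(AED) = -21/2 ∩ 2·signedArea(AFC) = 651/122]
   → A = (43/8, -37/8)

A = (43/8, -37/8)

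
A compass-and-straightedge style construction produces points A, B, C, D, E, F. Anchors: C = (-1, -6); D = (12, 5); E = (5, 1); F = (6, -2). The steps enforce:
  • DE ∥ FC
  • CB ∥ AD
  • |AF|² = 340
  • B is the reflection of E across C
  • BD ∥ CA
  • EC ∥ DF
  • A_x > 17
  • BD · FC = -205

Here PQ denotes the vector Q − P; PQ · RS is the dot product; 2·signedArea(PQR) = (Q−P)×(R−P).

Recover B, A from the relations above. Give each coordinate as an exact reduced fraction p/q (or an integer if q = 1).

A = (18, 12)
B = (-7, -13)

1. B_x = -7  [B is the reflection of E across C]
2. B_y = -13  [B is the reflection of E across C]
   → B = (-7, -13)
3. A_x = 18  [CB ∥ AD ∩ BD ∥ CA]
4. A_y = 12  [CB ∥ AD ∩ BD ∥ CA]
   → A = (18, 12)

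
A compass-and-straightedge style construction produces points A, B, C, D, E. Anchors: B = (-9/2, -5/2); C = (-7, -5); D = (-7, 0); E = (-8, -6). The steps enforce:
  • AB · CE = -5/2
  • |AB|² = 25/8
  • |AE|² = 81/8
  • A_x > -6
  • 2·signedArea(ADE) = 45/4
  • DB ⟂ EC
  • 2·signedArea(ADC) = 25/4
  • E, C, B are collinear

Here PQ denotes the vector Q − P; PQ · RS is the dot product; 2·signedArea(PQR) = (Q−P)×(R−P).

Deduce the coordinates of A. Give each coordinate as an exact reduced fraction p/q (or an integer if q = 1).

1. A_x = -23/4  [2·signedArea(ADE) = 45/4 ∩ 2·signedArea(ADC) = 25/4]
2. A_y = -15/4  [2·signedArea(ADE) = 45/4 ∩ 2·signedArea(ADC) = 25/4]
   → A = (-23/4, -15/4)

A = (-23/4, -15/4)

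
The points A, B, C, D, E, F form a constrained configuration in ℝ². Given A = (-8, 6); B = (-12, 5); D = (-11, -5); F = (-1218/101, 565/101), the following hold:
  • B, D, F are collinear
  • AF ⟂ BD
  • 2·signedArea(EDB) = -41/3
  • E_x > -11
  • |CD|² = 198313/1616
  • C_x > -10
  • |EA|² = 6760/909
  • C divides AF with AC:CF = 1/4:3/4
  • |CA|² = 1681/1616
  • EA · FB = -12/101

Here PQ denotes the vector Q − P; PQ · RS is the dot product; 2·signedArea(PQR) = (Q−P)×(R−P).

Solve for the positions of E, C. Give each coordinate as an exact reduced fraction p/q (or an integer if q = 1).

C = (-1821/202, 2383/404)
E = (-3238/303, 1676/303)

1. E_x = -3238/303  [2·signedArea(EDB) = -41/3 ∩ EA · FB = -12/101]
2. E_y = 1676/303  [2·signedArea(EDB) = -41/3 ∩ EA · FB = -12/101]
   → E = (-3238/303, 1676/303)
3. C_x = -1821/202  [C divides AF with AC:CF = 1/4:3/4]
4. C_y = 2383/404  [C divides AF with AC:CF = 1/4:3/4]
   → C = (-1821/202, 2383/404)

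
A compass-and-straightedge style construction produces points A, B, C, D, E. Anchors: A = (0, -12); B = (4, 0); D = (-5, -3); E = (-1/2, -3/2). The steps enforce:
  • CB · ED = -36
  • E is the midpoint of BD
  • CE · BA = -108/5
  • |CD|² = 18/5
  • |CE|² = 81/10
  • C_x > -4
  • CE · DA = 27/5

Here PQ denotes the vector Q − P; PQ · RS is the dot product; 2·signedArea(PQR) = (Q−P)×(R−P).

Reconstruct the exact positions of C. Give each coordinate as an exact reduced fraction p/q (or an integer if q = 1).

1. C_x = -16/5  [CE · DA = 27/5 ∩ CE · BA = -108/5]
2. C_y = -12/5  [CE · DA = 27/5 ∩ CE · BA = -108/5]
   → C = (-16/5, -12/5)

C = (-16/5, -12/5)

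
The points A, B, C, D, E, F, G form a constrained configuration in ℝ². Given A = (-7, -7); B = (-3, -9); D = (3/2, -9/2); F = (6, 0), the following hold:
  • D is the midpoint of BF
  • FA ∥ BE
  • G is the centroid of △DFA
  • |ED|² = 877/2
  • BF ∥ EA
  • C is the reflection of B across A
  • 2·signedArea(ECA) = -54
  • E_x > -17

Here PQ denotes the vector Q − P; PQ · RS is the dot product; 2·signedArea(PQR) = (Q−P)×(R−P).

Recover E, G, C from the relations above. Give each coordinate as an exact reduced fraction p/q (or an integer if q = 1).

1. E_x = -16  [BF ∥ EA ∩ FA ∥ BE]
2. E_y = -16  [BF ∥ EA ∩ FA ∥ BE]
   → E = (-16, -16)
3. G_x = 1/6  [G is the centroid of △DFA]
4. G_y = -23/6  [G is the centroid of △DFA]
   → G = (1/6, -23/6)
5. C_x = -11  [C is the reflection of B across A]
6. C_y = -5  [C is the reflection of B across A]
   → C = (-11, -5)

C = (-11, -5)
E = (-16, -16)
G = (1/6, -23/6)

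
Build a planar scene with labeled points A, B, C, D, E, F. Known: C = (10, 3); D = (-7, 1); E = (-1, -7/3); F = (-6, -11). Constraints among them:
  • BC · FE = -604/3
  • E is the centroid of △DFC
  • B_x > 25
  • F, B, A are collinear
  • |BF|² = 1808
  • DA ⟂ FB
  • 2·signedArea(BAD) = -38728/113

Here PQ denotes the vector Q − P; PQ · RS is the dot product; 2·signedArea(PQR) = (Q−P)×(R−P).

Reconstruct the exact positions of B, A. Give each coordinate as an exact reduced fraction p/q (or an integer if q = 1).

1. B_x = 26  [line -5·x + -26/3·y + 832/3 = 0 ∩ |BF|² = 1808]
2. B_y = 17  [line -5·x + -26/3·y + 832/3 = 0 ∩ |BF|² = 1808]
   → B = (26, 17)
3. A_x = -70/113  [2·signedArea(BAD) = -38728/113 ∩ F, B, A are collinear]
4. A_y = -711/113  [2·signedArea(BAD) = -38728/113 ∩ F, B, A are collinear]
   → A = (-70/113, -711/113)

A = (-70/113, -711/113)
B = (26, 17)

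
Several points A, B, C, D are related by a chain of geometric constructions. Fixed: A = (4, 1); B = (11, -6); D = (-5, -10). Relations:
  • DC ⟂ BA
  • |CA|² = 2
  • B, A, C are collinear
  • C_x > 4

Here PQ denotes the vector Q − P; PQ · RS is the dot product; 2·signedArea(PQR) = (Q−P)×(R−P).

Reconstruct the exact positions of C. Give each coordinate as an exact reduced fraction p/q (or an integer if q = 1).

C = (5, 0)

1. C_x = 5  [B, A, C are collinear ∩ DC ⟂ BA]
2. C_y = 0  [B, A, C are collinear ∩ DC ⟂ BA]
   → C = (5, 0)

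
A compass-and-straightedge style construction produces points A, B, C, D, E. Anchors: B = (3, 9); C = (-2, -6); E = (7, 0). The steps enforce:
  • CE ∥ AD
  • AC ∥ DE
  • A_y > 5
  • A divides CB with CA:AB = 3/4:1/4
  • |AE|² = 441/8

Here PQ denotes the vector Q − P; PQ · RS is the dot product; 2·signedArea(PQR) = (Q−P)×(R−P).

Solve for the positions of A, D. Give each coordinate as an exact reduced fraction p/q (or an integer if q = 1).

1. A_x = 7/4  [A divides CB with CA:AB = 3/4:1/4]
2. A_y = 21/4  [A divides CB with CA:AB = 3/4:1/4]
   → A = (7/4, 21/4)
3. D_x = 43/4  [AC ∥ DE ∩ CE ∥ AD]
4. D_y = 45/4  [AC ∥ DE ∩ CE ∥ AD]
   → D = (43/4, 45/4)

A = (7/4, 21/4)
D = (43/4, 45/4)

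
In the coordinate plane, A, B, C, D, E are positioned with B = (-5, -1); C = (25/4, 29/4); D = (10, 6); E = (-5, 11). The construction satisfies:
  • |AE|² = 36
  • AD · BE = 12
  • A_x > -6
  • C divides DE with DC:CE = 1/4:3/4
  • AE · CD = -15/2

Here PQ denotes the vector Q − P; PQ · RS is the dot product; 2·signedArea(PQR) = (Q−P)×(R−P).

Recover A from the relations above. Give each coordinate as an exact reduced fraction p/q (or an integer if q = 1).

1. A_x = -5  [AE · CD = -15/2 ∩ AD · BE = 12]
2. A_y = 5  [AE · CD = -15/2 ∩ AD · BE = 12]
   → A = (-5, 5)

A = (-5, 5)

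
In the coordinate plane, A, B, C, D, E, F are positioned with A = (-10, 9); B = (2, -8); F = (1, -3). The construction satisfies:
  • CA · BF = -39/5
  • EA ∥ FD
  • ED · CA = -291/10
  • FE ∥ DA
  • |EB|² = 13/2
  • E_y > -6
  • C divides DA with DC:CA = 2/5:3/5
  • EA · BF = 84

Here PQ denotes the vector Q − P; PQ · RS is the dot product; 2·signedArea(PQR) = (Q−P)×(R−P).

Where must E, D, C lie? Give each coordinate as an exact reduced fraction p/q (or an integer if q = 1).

1. E_x = 3/2  [line 1·x + -5·y + -29 = 0 ∩ |EB|² = 13/2]
2. E_y = -11/2  [line 1·x + -5·y + -29 = 0 ∩ |EB|² = 13/2]
   → E = (3/2, -11/2)
3. D_x = -21/2  [FE ∥ DA ∩ EA ∥ FD]
4. D_y = 23/2  [FE ∥ DA ∩ EA ∥ FD]
   → D = (-21/2, 23/2)
5. C_x = -103/10  [ED · CA = -291/10 ∩ C divides DA with DC:CA = 2/5:3/5]
6. C_y = 21/2  [ED · CA = -291/10 ∩ C divides DA with DC:CA = 2/5:3/5]
   → C = (-103/10, 21/2)

C = (-103/10, 21/2)
D = (-21/2, 23/2)
E = (3/2, -11/2)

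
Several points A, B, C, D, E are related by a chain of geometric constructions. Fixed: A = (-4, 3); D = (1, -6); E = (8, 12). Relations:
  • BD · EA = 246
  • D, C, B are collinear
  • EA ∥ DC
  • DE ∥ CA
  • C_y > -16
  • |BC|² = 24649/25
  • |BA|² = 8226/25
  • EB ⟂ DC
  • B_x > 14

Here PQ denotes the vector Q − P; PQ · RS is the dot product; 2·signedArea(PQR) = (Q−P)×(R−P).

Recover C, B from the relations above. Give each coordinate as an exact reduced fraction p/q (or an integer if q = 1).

1. C_x = -11  [DE ∥ CA ∩ EA ∥ DC]
2. C_y = -15  [DE ∥ CA ∩ EA ∥ DC]
   → C = (-11, -15)
3. B_x = 353/25  [D, C, B are collinear ∩ EB ⟂ DC]
4. B_y = 96/25  [D, C, B are collinear ∩ EB ⟂ DC]
   → B = (353/25, 96/25)

B = (353/25, 96/25)
C = (-11, -15)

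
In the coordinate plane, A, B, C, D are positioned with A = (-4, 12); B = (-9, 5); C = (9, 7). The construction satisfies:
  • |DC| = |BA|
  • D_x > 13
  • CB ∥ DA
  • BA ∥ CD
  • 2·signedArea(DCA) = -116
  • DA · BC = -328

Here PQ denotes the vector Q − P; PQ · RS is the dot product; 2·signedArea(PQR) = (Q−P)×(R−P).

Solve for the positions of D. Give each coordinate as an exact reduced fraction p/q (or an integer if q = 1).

D = (14, 14)

1. D_x = 14  [CB ∥ DA ∩ BA ∥ CD]
2. D_y = 14  [CB ∥ DA ∩ BA ∥ CD]
   → D = (14, 14)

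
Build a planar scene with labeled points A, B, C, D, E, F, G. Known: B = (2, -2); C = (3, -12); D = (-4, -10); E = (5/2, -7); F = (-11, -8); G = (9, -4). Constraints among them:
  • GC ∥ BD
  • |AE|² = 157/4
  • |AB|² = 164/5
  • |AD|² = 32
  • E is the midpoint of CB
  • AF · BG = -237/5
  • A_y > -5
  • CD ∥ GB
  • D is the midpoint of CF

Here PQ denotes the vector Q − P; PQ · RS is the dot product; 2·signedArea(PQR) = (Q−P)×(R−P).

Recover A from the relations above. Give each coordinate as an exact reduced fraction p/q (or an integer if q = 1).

1. A_x = -16/5  [line -7·x + 2·y + -68/5 = 0 ∩ |AD|² = 32]
2. A_y = -22/5  [line -7·x + 2·y + -68/5 = 0 ∩ |AD|² = 32]
   → A = (-16/5, -22/5)

A = (-16/5, -22/5)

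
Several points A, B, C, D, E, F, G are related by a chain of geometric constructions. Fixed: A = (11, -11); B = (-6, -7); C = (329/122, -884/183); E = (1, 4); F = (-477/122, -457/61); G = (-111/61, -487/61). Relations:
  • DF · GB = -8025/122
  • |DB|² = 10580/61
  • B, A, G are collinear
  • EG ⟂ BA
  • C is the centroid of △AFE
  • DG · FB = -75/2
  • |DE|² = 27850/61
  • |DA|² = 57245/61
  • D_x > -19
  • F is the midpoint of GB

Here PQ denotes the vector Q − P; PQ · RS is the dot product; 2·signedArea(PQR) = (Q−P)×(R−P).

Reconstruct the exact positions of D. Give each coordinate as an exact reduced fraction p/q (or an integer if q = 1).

D = (-1148/61, -243/61)

1. D_x = -1148/61  [line 255/61·x + -60/61·y + 4560/61 = 0 ∩ |DB|² = 10580/61]
2. D_y = -243/61  [line 255/61·x + -60/61·y + 4560/61 = 0 ∩ |DB|² = 10580/61]
   → D = (-1148/61, -243/61)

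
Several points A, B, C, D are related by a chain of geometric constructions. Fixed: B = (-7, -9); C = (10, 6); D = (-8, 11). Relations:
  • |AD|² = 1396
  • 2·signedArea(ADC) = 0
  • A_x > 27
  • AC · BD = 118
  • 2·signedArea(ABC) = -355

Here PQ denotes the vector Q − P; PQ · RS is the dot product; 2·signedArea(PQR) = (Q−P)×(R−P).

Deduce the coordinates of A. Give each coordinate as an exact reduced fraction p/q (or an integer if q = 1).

A = (28, 1)

1. A_x = 28  [2·signedArea(ADC) = 0 ∩ AC · BD = 118]
2. A_y = 1  [2·signedArea(ADC) = 0 ∩ AC · BD = 118]
   → A = (28, 1)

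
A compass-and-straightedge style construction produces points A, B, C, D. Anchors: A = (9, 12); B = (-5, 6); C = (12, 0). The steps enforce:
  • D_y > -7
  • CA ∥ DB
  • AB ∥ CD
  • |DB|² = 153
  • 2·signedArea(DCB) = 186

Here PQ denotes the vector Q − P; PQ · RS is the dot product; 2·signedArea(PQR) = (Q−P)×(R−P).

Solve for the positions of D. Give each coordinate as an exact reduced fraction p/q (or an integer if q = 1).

D = (-2, -6)

1. D_x = -2  [CA ∥ DB ∩ AB ∥ CD]
2. D_y = -6  [CA ∥ DB ∩ AB ∥ CD]
   → D = (-2, -6)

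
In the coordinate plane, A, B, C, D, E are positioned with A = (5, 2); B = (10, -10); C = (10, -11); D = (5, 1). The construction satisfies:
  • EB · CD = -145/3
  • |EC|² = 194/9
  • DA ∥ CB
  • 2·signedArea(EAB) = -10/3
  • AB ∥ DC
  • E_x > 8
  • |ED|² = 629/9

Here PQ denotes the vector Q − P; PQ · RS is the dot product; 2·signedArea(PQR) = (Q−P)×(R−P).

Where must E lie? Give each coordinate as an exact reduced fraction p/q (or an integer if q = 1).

1. E_x = 25/3  [EB · CD = -145/3 ∩ 2·signedArea(EAB) = -10/3]
2. E_y = -20/3  [EB · CD = -145/3 ∩ 2·signedArea(EAB) = -10/3]
   → E = (25/3, -20/3)

E = (25/3, -20/3)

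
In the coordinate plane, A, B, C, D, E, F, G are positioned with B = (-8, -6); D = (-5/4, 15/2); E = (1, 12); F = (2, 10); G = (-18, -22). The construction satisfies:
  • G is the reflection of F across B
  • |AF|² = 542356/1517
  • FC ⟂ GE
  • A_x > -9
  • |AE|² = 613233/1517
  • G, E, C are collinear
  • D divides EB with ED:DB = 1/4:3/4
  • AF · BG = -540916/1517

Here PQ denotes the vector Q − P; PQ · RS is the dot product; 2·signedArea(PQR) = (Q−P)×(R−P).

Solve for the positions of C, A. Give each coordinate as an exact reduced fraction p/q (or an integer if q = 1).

1. C_x = 586/1517  [G, E, C are collinear ∩ FC ⟂ GE]
2. C_y = 16538/1517  [G, E, C are collinear ∩ FC ⟂ GE]
   → C = (586/1517, 16538/1517)
3. A_x = -12952/1517  [line 10·x + 16·y + 267856/1517 = 0 ∩ |AE|² = 613233/1517]
4. A_y = -8646/1517  [line 10·x + 16·y + 267856/1517 = 0 ∩ |AE|² = 613233/1517]
   → A = (-12952/1517, -8646/1517)

A = (-12952/1517, -8646/1517)
C = (586/1517, 16538/1517)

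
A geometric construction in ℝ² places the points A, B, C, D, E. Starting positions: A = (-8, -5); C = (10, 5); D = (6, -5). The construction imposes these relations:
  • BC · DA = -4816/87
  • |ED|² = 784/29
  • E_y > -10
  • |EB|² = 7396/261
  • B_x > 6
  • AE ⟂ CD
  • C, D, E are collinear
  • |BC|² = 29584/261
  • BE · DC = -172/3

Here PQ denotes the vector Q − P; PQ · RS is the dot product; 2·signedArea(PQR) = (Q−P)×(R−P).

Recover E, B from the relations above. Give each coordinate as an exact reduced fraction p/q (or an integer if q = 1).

B = (526/87, -425/87)
E = (118/29, -285/29)

1. E_x = 118/29  [C, D, E are collinear ∩ AE ⟂ CD]
2. E_y = -285/29  [C, D, E are collinear ∩ AE ⟂ CD]
   → E = (118/29, -285/29)
3. B_x = 526/87  [BC · DA = -4816/87 ∩ BE · DC = -172/3]
4. B_y = -425/87  [BC · DA = -4816/87 ∩ BE · DC = -172/3]
   → B = (526/87, -425/87)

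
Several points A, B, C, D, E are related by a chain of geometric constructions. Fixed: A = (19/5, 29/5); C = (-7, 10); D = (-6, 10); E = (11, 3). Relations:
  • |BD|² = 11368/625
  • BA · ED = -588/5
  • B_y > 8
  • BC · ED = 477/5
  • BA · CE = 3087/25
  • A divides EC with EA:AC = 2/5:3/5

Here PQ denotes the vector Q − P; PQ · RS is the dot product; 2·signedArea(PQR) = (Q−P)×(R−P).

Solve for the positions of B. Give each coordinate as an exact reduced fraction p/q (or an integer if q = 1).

B = (-52/25, 208/25)

1. B_x = -52/25  [BA · ED = -588/5 ∩ BA · CE = 3087/25]
2. B_y = 208/25  [BA · ED = -588/5 ∩ BA · CE = 3087/25]
   → B = (-52/25, 208/25)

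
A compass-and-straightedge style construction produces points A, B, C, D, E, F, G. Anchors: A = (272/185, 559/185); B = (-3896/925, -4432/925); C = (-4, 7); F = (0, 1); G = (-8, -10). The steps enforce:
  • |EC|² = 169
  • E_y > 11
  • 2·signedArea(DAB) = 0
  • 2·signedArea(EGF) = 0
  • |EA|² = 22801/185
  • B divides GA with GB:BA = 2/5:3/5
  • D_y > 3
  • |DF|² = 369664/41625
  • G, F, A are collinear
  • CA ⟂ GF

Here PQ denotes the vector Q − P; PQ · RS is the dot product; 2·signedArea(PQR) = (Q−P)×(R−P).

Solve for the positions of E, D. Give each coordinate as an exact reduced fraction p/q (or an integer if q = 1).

1. E_x = 8  [line -11·x + 8·y + -8 = 0 ∩ |EC|² = 169]
2. E_y = 12  [line -11·x + 8·y + -8 = 0 ∩ |EC|² = 169]
   → E = (8, 12)
3. D_x = 4864/2775  [line 7227/925·x + -5256/925·y + 5256/925 = 0 ∩ |DF|² = 369664/41625]
4. D_y = 9463/2775  [line 7227/925·x + -5256/925·y + 5256/925 = 0 ∩ |DF|² = 369664/41625]
   → D = (4864/2775, 9463/2775)

D = (4864/2775, 9463/2775)
E = (8, 12)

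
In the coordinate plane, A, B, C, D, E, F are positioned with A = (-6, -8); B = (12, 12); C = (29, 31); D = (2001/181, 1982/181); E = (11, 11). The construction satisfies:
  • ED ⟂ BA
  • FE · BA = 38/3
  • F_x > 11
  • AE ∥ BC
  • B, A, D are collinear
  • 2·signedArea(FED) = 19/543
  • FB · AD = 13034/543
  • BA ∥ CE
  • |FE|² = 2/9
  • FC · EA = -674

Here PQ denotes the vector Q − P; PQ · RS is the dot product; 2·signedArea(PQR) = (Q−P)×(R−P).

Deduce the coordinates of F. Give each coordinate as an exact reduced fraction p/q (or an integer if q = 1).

F = (34/3, 34/3)

1. F_x = 34/3  [2·signedArea(FED) = 19/543 ∩ FC · EA = -674]
2. F_y = 34/3  [2·signedArea(FED) = 19/543 ∩ FC · EA = -674]
   → F = (34/3, 34/3)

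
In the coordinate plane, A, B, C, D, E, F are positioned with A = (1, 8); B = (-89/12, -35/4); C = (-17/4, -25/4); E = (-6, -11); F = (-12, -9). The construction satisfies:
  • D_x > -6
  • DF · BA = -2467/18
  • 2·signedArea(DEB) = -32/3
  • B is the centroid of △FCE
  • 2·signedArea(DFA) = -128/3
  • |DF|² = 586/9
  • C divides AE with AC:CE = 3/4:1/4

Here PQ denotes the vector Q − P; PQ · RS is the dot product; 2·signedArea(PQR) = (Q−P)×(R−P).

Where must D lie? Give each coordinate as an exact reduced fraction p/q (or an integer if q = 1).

1. D_x = -17/3  [2·signedArea(DFA) = -128/3 ∩ 2·signedArea(DEB) = -32/3]
2. D_y = -4  [2·signedArea(DFA) = -128/3 ∩ 2·signedArea(DEB) = -32/3]
   → D = (-17/3, -4)

D = (-17/3, -4)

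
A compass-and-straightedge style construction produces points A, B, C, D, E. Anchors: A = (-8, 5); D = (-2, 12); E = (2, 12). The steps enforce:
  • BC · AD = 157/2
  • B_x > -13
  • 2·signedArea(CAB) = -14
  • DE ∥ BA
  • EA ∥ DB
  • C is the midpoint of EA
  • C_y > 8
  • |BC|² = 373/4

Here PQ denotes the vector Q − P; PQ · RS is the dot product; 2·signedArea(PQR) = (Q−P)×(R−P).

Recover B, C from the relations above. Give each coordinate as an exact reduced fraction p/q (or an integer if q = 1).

1. B_x = -12  [DE ∥ BA ∩ EA ∥ DB]
2. B_y = 5  [DE ∥ BA ∩ EA ∥ DB]
   → B = (-12, 5)
3. C_x = -3  [C is the midpoint of EA]
4. C_y = 17/2  [C is the midpoint of EA]
   → C = (-3, 17/2)

B = (-12, 5)
C = (-3, 17/2)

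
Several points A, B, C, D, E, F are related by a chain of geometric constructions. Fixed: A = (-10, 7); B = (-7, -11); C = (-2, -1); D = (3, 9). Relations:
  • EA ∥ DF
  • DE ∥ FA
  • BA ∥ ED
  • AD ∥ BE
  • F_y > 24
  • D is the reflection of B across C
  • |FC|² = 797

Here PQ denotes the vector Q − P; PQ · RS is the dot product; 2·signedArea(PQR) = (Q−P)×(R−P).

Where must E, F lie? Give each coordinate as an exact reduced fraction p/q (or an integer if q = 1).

E = (6, -9)
F = (-13, 25)

1. E_x = 6  [BA ∥ ED ∩ AD ∥ BE]
2. E_y = -9  [BA ∥ ED ∩ AD ∥ BE]
   → E = (6, -9)
3. F_x = -13  [DE ∥ FA ∩ EA ∥ DF]
4. F_y = 25  [DE ∥ FA ∩ EA ∥ DF]
   → F = (-13, 25)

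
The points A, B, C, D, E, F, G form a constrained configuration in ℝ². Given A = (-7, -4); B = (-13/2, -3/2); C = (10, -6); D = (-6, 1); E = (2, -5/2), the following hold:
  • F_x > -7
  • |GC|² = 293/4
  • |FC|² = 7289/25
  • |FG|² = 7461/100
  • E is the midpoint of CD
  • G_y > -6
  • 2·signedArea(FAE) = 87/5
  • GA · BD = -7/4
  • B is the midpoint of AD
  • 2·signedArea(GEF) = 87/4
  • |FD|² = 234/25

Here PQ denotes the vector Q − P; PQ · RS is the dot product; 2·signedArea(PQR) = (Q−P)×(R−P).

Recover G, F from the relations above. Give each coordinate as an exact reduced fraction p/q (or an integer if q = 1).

F = (-33/5, -2)
G = (3/2, -5)

1. G_x = 3/2  [line -1/2·x + -5/2·y + -47/4 = 0 ∩ |GC|² = 293/4]
2. G_y = -5  [line -1/2·x + -5/2·y + -47/4 = 0 ∩ |GC|² = 293/4]
   → G = (3/2, -5)
3. F_x = -33/5  [2·signedArea(FAE) = 87/5 ∩ 2·signedArea(GEF) = 87/4]
4. F_y = -2  [2·signedArea(FAE) = 87/5 ∩ 2·signedArea(GEF) = 87/4]
   → F = (-33/5, -2)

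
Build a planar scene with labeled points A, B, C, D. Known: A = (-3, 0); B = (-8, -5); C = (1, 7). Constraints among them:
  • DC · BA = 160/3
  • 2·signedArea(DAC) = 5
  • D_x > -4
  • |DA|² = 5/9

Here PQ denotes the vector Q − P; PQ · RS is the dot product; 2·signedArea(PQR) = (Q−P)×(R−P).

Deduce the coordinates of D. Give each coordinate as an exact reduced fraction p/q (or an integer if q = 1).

D = (-10/3, 2/3)

1. D_x = -10/3  [2·signedArea(DAC) = 5 ∩ DC · BA = 160/3]
2. D_y = 2/3  [2·signedArea(DAC) = 5 ∩ DC · BA = 160/3]
   → D = (-10/3, 2/3)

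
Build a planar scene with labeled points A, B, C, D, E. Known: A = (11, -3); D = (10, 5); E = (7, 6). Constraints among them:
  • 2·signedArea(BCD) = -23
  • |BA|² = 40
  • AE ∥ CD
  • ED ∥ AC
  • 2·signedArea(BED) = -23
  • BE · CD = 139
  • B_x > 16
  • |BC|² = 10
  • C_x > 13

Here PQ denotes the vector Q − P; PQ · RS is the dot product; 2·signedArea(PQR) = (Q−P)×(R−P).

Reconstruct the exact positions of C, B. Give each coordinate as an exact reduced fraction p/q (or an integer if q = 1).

1. C_x = 14  [AE ∥ CD ∩ ED ∥ AC]
2. C_y = -4  [AE ∥ CD ∩ ED ∥ AC]
   → C = (14, -4)
3. B_x = 17  [2·signedArea(BED) = -23 ∩ BE · CD = 139]
4. B_y = -5  [2·signedArea(BED) = -23 ∩ BE · CD = 139]
   → B = (17, -5)

B = (17, -5)
C = (14, -4)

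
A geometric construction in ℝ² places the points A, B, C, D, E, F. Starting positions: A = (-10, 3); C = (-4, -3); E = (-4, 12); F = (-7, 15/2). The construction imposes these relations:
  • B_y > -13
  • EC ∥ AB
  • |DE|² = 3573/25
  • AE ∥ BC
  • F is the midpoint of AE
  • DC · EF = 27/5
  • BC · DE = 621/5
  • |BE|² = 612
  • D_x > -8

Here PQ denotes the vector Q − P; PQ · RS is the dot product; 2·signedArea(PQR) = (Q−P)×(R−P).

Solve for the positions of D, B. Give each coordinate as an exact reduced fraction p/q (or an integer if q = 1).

1. D_x = -38/5  [line 3·x + 9/2·y + 201/10 = 0 ∩ |DE|² = 3573/25]
2. D_y = 3/5  [line 3·x + 9/2·y + 201/10 = 0 ∩ |DE|² = 3573/25]
   → D = (-38/5, 3/5)
3. B_x = -10  [AE ∥ BC ∩ EC ∥ AB]
4. B_y = -12  [AE ∥ BC ∩ EC ∥ AB]
   → B = (-10, -12)

B = (-10, -12)
D = (-38/5, 3/5)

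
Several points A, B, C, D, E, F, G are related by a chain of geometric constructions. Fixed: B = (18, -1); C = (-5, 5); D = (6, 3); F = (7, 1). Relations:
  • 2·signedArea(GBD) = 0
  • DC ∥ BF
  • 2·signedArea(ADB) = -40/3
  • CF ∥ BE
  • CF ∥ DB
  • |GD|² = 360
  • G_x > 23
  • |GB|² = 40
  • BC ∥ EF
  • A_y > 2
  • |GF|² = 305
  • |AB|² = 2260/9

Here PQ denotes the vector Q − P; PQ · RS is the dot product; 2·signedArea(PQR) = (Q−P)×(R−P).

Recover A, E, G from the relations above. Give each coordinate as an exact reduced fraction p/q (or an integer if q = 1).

A = (8/3, 3)
E = (30, -5)
G = (24, -3)

1. A_x = 8/3  [line 4·x + 12·y + -140/3 = 0 ∩ |AB|² = 2260/9]
2. A_y = 3  [line 4·x + 12·y + -140/3 = 0 ∩ |AB|² = 2260/9]
   → A = (8/3, 3)
3. E_x = 30  [BC ∥ EF ∩ CF ∥ BE]
4. E_y = -5  [BC ∥ EF ∩ CF ∥ BE]
   → E = (30, -5)
5. G_x = 24  [line -4·x + -12·y + 60 = 0 ∩ |GD|² = 360]
6. G_y = -3  [line -4·x + -12·y + 60 = 0 ∩ |GD|² = 360]
   → G = (24, -3)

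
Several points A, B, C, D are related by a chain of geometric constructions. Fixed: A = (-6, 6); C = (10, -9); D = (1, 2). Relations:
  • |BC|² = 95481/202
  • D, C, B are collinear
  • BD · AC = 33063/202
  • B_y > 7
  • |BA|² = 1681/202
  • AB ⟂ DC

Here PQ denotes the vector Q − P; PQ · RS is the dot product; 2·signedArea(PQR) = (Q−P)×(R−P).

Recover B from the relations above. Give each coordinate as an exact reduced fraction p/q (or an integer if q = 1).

B = (-761/202, 1581/202)

1. B_x = -761/202  [D, C, B are collinear ∩ AB ⟂ DC]
2. B_y = 1581/202  [D, C, B are collinear ∩ AB ⟂ DC]
   → B = (-761/202, 1581/202)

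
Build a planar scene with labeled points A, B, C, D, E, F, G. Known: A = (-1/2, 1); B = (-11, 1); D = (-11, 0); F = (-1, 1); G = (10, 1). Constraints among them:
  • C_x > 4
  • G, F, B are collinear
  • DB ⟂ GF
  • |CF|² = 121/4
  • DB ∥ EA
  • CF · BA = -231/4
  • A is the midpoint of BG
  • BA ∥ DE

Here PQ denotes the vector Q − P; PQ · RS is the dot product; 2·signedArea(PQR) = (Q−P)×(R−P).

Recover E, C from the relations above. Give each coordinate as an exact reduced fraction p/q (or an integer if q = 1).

C = (9/2, 1)
E = (-1/2, 0)

1. E_x = -1/2  [DB ∥ EA ∩ BA ∥ DE]
2. E_y = 0  [DB ∥ EA ∩ BA ∥ DE]
   → E = (-1/2, 0)
3. C_x = 9/2  [CF · BA = -231/4]
4. C_y = 1  [|CF|² = 121/4]
   → C = (9/2, 1)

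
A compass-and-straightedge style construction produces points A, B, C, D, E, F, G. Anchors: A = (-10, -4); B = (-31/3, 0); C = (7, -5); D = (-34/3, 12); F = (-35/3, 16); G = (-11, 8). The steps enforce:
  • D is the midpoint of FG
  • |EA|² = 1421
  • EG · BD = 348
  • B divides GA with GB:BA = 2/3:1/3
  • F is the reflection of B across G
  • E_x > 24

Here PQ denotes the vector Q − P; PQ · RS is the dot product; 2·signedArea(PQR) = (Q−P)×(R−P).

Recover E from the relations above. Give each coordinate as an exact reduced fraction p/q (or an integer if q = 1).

E = (25, -18)

1. E_x = 25  [line 1·x + -12·y + -241 = 0 ∩ |EA|² = 1421]
2. E_y = -18  [line 1·x + -12·y + -241 = 0 ∩ |EA|² = 1421]
   → E = (25, -18)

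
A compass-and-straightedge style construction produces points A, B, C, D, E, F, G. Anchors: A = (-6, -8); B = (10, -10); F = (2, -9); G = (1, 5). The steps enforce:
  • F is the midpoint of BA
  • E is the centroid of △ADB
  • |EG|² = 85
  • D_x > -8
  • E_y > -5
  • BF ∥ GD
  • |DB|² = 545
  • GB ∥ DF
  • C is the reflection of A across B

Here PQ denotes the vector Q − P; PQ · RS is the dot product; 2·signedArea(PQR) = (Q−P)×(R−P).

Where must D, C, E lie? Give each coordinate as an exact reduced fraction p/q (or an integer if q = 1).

1. D_x = -7  [GB ∥ DF ∩ BF ∥ GD]
2. D_y = 6  [GB ∥ DF ∩ BF ∥ GD]
   → D = (-7, 6)
3. C_x = 26  [C is the reflection of A across B]
4. C_y = -12  [C is the reflection of A across B]
   → C = (26, -12)
5. E_x = -1  [E is the centroid of △ADB]
6. E_y = -4  [E is the centroid of △ADB]
   → E = (-1, -4)

C = (26, -12)
D = (-7, 6)
E = (-1, -4)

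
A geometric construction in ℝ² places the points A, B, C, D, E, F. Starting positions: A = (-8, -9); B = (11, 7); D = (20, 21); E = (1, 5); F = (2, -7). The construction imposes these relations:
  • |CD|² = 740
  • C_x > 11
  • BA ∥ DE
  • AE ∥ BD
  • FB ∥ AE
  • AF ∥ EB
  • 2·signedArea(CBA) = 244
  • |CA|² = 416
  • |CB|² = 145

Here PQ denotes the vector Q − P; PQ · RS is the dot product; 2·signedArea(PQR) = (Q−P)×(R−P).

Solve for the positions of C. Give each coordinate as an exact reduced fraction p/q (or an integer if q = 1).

C = (12, -5)

1. C_x = 12  [line 16·x + -19·y + -287 = 0 ∩ |CA|² = 416]
2. C_y = -5  [line 16·x + -19·y + -287 = 0 ∩ |CA|² = 416]
   → C = (12, -5)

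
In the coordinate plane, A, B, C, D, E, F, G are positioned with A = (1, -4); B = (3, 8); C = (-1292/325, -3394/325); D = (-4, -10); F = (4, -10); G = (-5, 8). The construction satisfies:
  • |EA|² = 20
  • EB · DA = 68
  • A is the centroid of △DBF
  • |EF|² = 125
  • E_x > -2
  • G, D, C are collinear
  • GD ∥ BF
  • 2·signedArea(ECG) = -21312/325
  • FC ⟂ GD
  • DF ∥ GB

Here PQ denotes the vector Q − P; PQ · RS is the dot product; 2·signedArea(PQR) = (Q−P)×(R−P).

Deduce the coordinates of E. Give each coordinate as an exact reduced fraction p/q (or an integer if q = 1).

1. E_x = -1  [2·signedArea(ECG) = -21312/325 ∩ EB · DA = 68]
2. E_y = 0  [2·signedArea(ECG) = -21312/325 ∩ EB · DA = 68]
   → E = (-1, 0)

E = (-1, 0)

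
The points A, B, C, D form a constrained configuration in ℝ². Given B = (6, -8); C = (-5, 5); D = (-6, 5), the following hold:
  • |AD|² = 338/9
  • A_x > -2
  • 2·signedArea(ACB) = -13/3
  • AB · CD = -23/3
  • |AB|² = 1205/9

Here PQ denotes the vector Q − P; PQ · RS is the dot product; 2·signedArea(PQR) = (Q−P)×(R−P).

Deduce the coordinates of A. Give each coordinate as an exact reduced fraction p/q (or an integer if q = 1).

1. A_x = -5/3  [AB · CD = -23/3 ∩ 2·signedArea(ACB) = -13/3]
2. A_y = 2/3  [AB · CD = -23/3 ∩ 2·signedArea(ACB) = -13/3]
   → A = (-5/3, 2/3)

A = (-5/3, 2/3)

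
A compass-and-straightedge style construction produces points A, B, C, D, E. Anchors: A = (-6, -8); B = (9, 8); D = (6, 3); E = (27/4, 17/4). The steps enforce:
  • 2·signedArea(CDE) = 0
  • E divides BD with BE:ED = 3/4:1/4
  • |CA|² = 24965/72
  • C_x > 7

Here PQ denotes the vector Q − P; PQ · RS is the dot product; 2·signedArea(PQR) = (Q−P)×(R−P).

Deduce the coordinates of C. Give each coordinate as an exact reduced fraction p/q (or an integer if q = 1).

C = (29/4, 61/12)

1. C_x = 29/4  [line -5/4·x + 3/4·y + 21/4 = 0 ∩ |CA|² = 24965/72]
2. C_y = 61/12  [line -5/4·x + 3/4·y + 21/4 = 0 ∩ |CA|² = 24965/72]
   → C = (29/4, 61/12)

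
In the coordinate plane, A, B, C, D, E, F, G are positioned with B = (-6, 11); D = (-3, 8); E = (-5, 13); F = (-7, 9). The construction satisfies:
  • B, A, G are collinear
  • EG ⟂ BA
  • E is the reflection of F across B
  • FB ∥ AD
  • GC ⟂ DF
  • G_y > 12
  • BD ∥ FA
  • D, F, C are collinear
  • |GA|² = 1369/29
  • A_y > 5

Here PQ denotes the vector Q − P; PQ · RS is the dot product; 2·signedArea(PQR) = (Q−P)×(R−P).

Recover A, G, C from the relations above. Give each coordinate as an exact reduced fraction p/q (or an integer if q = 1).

1. A_x = -4  [FB ∥ AD ∩ BD ∥ FA]
2. A_y = 6  [FB ∥ AD ∩ BD ∥ FA]
   → A = (-4, 6)
3. G_x = -190/29  [B, A, G are collinear ∩ EG ⟂ BA]
4. G_y = 359/29  [B, A, G are collinear ∩ EG ⟂ BA]
   → G = (-190/29, 359/29)
5. C_x = -3635/493  [D, F, C are collinear ∩ GC ⟂ DF]
6. C_y = 4483/493  [D, F, C are collinear ∩ GC ⟂ DF]
   → C = (-3635/493, 4483/493)

A = (-4, 6)
C = (-3635/493, 4483/493)
G = (-190/29, 359/29)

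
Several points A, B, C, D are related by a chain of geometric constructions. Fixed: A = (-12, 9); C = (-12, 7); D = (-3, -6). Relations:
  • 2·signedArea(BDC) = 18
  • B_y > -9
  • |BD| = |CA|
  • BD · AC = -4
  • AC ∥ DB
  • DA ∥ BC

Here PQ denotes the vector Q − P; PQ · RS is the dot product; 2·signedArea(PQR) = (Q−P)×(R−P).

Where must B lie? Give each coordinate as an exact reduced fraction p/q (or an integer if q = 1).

1. B_x = -3  [DA ∥ BC ∩ AC ∥ DB]
2. B_y = -8  [DA ∥ BC ∩ AC ∥ DB]
   → B = (-3, -8)

B = (-3, -8)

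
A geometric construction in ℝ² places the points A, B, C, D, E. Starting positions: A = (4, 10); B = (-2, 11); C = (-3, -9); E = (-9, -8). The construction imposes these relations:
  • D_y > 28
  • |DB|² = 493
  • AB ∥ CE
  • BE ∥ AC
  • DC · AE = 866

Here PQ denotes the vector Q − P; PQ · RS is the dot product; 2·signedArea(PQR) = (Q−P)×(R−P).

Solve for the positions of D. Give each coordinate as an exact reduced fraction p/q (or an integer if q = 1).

D = (11, 29)

1. D_x = 11  [line 13·x + 18·y + -665 = 0 ∩ |DB|² = 493]
2. D_y = 29  [line 13·x + 18·y + -665 = 0 ∩ |DB|² = 493]
   → D = (11, 29)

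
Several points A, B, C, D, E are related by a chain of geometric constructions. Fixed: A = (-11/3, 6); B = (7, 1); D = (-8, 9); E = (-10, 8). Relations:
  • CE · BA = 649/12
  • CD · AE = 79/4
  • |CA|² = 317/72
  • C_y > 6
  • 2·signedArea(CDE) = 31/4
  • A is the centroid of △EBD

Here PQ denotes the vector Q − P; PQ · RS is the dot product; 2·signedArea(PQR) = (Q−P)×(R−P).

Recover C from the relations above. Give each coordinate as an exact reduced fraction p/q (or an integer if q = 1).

C = (-23/4, 25/4)

1. C_x = -23/4  [2·signedArea(CDE) = 31/4 ∩ CE · BA = 649/12]
2. C_y = 25/4  [2·signedArea(CDE) = 31/4 ∩ CE · BA = 649/12]
   → C = (-23/4, 25/4)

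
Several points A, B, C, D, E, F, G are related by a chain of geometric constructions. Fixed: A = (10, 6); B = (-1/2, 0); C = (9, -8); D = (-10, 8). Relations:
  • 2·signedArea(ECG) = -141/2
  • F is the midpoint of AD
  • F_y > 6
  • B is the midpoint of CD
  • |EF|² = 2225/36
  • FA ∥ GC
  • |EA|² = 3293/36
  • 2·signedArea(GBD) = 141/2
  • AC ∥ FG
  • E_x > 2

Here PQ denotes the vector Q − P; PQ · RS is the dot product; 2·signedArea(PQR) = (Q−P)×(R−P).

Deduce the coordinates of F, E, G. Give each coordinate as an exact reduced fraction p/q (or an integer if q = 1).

E = (17/6, -1/3)
F = (0, 7)
G = (-1, -7)

1. F_x = 0  [F is the midpoint of AD]
2. F_y = 7  [F is the midpoint of AD]
   → F = (0, 7)
3. G_x = -1  [FA ∥ GC ∩ AC ∥ FG]
4. G_y = -7  [FA ∥ GC ∩ AC ∥ FG]
   → G = (-1, -7)
5. E_x = 17/6  [line -1·x + -10·y + -1/2 = 0 ∩ |EF|² = 2225/36]
6. E_y = -1/3  [line -1·x + -10·y + -1/2 = 0 ∩ |EF|² = 2225/36]
   → E = (17/6, -1/3)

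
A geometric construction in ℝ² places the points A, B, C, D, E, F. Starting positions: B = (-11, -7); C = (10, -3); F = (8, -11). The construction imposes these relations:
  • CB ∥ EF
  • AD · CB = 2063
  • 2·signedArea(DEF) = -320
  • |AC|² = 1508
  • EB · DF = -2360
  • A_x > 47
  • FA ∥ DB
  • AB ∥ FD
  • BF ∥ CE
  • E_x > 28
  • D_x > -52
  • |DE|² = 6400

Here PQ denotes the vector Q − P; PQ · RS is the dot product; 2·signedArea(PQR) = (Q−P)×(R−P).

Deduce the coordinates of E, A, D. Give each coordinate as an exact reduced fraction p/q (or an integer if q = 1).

1. E_x = 29  [CB ∥ EF ∩ BF ∥ CE]
2. E_y = -7  [CB ∥ EF ∩ BF ∥ CE]
   → E = (29, -7)
3. D_x = -51  [2·signedArea(DEF) = -320 ∩ EB · DF = -2360]
4. D_y = -7  [2·signedArea(DEF) = -320 ∩ EB · DF = -2360]
   → D = (-51, -7)
5. A_x = 48  [AD · CB = 2063 ∩ FA ∥ DB]
6. A_y = -11  [AD · CB = 2063 ∩ FA ∥ DB]
   → A = (48, -11)

A = (48, -11)
D = (-51, -7)
E = (29, -7)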